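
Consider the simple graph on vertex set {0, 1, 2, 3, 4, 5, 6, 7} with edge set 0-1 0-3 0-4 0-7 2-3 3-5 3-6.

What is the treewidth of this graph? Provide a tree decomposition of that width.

Treewidth 1.
One such decomposition:
Bags: B1 = {3, 5}  B2 = {0, 3}  B3 = {3, 6}  B4 = {0, 4}  B5 = {0, 1}  B6 = {2, 3}  B7 = {0, 7}
Tree: B1–B2, B2–B3, B2–B4, B4–B5, B1–B6, B5–B7

Every bag has size at most 2, so the width is 2 − 1 = 1 and tw(G) ≤ 1. G has an edge, so its treewidth is at least 1. The upper and lower bounds meet at 1, so that is the treewidth.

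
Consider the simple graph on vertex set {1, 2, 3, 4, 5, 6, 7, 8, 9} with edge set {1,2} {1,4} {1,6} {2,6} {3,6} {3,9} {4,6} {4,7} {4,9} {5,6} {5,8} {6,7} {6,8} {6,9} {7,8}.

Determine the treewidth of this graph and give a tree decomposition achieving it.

Every bag has size at most 3, so the width is 3 − 1 = 2 and tw(G) ≤ 2. On the other hand G contains the 3-clique {1, 2, 6}. A clique must lie in a single bag of any decomposition, so no decomposition can have width below 2. Hence tw(G) = 2 exactly.

Treewidth 2.
One optimal decomposition is:
Bags: B1 = {4, 6, 9}  B2 = {1, 4, 6}  B3 = {3, 6, 9}  B4 = {4, 6, 7}  B5 = {1, 2, 6}  B6 = {6, 7, 8}  B7 = {5, 6, 8}
Tree: B1–B2, B1–B3, B1–B4, B2–B5, B4–B6, B6–B7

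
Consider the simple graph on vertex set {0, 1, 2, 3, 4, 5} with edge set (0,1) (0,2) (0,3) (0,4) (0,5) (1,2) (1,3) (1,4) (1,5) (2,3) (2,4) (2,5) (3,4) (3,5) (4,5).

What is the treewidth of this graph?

5

A width-5 tree decomposition is:
Bags: B1 = {0, 1, 2, 3, 4, 5}
Tree: (single bag)
With just one bag of size 6, the width is 6 − 1 = 5, so tw(G) ≤ 5. On the other hand G contains the 6-clique {0, 1, 2, 3, 4, 5}. A clique must lie in a single bag of any decomposition, so no decomposition can have width below 5. The upper and lower bounds meet at 5, so that is the treewidth.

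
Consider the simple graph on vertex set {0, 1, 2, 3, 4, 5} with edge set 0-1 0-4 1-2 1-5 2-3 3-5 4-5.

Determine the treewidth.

A width-2 tree decomposition is:
Bags: B1 = {1, 2, 3}  B2 = {1, 3, 5}  B3 = {0, 1, 5}  B4 = {0, 4, 5}
Tree: B1–B2, B2–B3, B3–B4
Each bag holds 3 vertices, so the decomposition has width 2, which upper-bounds the treewidth. For the lower bound, G contains the cycle 2–3–5–1–2, so G is not a forest; only forests have treewidth ≤ 1, hence tw(G) ≥ 2. The upper and lower bounds meet at 2, so that is the treewidth.

2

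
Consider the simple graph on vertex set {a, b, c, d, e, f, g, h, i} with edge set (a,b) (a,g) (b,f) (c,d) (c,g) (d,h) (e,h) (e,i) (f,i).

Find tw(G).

2

A width-2 tree decomposition is:
Bags: B1 = {e, h, i}  B2 = {d, h, i}  B3 = {c, d, i}  B4 = {c, g, i}  B5 = {a, g, i}  B6 = {a, b, i}  B7 = {b, f, i}
Tree: B1–B2, B2–B3, B3–B4, B4–B5, B5–B6, B6–B7
Each bag holds 3 vertices, so the decomposition has width 2, which upper-bounds the treewidth. Since i–e–h–d–c–g–a–b–f–i is a cycle in G, G is not acyclic. Forests are exactly the graphs of treewidth ≤ 1, so tw(G) ≥ 2. Combining the bounds, tw(G) = 2.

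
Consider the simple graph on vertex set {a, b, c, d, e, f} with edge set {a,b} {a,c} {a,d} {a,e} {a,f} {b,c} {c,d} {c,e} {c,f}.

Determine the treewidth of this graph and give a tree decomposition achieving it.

Each bag holds 3 vertices, so the decomposition has width 2, which upper-bounds the treewidth. Conversely, {a, c, d} is a clique of size 3, and the vertices of any clique must share a bag in every tree decomposition; so some bag has ≥ 3 vertices and tw(G) ≥ 2. Combining the bounds, tw(G) = 2.

Treewidth 2.
One such decomposition:
Bags: B1 = {a, b, c}  B2 = {a, c, d}  B3 = {a, c, f}  B4 = {a, c, e}
Tree: B1–B2, B1–B3, B2–B4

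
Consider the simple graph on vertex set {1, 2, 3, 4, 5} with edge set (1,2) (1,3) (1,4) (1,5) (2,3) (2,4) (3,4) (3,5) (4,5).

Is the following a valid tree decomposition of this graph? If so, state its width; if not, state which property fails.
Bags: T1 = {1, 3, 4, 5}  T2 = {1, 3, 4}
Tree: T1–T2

A tree decomposition must satisfy three properties: every vertex lies in some bag; for every edge, both endpoints lie together in some bag; and for every vertex, the bags containing it form a connected subtree. Here vertex 2 appears in no bag, so the decomposition is invalid.

No — vertex 2 appears in no bag.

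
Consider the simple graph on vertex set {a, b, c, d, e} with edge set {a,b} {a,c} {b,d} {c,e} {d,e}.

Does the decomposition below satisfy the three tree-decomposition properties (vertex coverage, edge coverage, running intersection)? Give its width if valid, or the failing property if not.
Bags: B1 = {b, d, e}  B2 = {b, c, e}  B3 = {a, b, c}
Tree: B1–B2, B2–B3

Checking the three conditions: (i) the bags cover all of {a, b, c, d, e}; (ii) for each edge, some bag contains both endpoints; (iii) the bags containing any fixed vertex form a subtree. All hold, so the decomposition is valid with width 3 − 1 = 2.

Yes; width 2.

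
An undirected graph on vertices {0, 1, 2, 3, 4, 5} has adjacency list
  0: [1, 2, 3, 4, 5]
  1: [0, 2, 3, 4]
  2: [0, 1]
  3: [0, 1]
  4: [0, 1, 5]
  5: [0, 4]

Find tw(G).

2

A width-2 tree decomposition is:
Bags: B1 = {0, 1, 2}  B2 = {0, 1, 3}  B3 = {0, 1, 4}  B4 = {0, 4, 5}
Tree: B1–B2, B2–B3, B3–B4
The largest bag has 3 vertices, giving width 2; this decomposition certifies tw(G) ≤ 2. On the other hand G contains the 3-clique {0, 1, 2}. A clique must lie in a single bag of any decomposition, so no decomposition can have width below 2. Hence tw(G) = 2 exactly.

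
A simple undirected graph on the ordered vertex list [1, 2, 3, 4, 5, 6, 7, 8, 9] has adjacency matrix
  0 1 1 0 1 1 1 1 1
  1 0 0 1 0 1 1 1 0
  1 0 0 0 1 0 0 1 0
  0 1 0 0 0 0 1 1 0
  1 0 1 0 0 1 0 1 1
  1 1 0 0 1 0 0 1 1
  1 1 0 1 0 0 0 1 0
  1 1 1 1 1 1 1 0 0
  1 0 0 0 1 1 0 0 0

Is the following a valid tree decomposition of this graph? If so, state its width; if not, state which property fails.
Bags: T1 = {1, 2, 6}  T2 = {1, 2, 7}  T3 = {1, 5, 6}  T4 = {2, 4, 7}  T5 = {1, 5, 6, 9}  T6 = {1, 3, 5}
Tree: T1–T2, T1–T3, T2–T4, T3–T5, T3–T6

No — vertex 8 appears in no bag.

A tree decomposition must satisfy three properties: every vertex lies in some bag; for every edge, both endpoints lie together in some bag; and for every vertex, the bags containing it form a connected subtree. Here vertex 8 appears in no bag, so the decomposition is invalid.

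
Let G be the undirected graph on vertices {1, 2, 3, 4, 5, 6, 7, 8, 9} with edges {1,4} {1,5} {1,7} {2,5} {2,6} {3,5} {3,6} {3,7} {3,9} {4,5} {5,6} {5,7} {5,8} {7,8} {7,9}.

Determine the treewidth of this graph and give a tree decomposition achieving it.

Treewidth 2.
One optimal decomposition is:
Bags: B1 = {5, 7, 8}  B2 = {3, 5, 7}  B3 = {1, 5, 7}  B4 = {3, 5, 6}  B5 = {3, 7, 9}  B6 = {1, 4, 5}  B7 = {2, 5, 6}
Tree: B1–B2, B2–B3, B2–B4, B2–B5, B3–B6, B4–B7

The largest bag has 3 vertices, giving width 2; this decomposition certifies tw(G) ≤ 2. On the other hand G contains the 3-clique {3, 7, 9}. A clique must lie in a single bag of any decomposition, so no decomposition can have width below 2. The upper and lower bounds meet at 2, so that is the treewidth.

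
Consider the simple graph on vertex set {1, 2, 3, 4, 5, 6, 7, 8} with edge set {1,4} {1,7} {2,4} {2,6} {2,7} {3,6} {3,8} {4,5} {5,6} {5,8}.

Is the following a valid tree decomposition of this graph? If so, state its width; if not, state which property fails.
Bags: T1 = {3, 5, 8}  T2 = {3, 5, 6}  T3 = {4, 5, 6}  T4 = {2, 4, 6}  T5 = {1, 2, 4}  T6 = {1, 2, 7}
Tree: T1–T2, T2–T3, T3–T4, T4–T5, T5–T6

Checking the three conditions: (i) the bags cover all of {1, 2, 3, 4, 5, 6, 7, 8}; (ii) for each edge, some bag contains both endpoints; (iii) the bags containing any fixed vertex form a subtree. All hold, so the decomposition is valid with width 3 − 1 = 2.

Yes; width 2.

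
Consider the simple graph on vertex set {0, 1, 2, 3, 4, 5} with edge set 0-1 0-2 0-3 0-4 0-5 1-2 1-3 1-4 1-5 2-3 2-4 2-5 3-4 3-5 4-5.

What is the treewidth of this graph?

5

A width-5 tree decomposition is:
Bags: B1 = {0, 1, 2, 3, 4, 5}
Tree: (single bag)
A single bag containing all 6 vertices is trivially a valid decomposition of width 5. Conversely, {0, 1, 2, 3, 4, 5} is a clique of size 6, and the vertices of any clique must share a bag in every tree decomposition; so some bag has ≥ 6 vertices and tw(G) ≥ 5. Therefore the treewidth is 5.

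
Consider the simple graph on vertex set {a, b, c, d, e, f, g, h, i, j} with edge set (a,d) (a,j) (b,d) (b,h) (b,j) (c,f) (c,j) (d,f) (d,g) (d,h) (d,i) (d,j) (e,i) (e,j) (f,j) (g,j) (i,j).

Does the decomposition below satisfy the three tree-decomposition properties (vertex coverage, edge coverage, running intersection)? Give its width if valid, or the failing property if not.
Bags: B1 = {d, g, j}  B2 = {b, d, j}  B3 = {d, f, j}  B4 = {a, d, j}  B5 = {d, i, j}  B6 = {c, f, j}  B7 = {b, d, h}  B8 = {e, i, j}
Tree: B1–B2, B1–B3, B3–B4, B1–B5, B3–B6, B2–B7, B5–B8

Yes; width 2.

Checking the three conditions: (i) the bags cover all of {a, b, c, d, e, f, g, h, i, j}; (ii) for each edge, some bag contains both endpoints; (iii) the bags containing any fixed vertex form a subtree. All hold, so the decomposition is valid with width 3 − 1 = 2.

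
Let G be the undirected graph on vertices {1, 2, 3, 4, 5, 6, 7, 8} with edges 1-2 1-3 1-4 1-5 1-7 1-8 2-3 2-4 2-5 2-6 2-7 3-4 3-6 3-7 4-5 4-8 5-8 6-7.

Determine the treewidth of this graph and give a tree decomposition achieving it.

Treewidth 3.
One such decomposition:
Bags: B1 = {1, 2, 4, 5}  B2 = {1, 4, 5, 8}  B3 = {1, 2, 3, 4}  B4 = {1, 2, 3, 7}  B5 = {2, 3, 6, 7}
Tree: B1–B2, B1–B3, B3–B4, B4–B5

Every bag has size at most 4, so the width is 4 − 1 = 3 and tw(G) ≤ 3. For the lower bound, the 4 vertices {1, 4, 5, 8} are pairwise adjacent, and any tree decomposition puts a clique entirely inside one bag — forcing width ≥ 3. Hence tw(G) = 3 exactly.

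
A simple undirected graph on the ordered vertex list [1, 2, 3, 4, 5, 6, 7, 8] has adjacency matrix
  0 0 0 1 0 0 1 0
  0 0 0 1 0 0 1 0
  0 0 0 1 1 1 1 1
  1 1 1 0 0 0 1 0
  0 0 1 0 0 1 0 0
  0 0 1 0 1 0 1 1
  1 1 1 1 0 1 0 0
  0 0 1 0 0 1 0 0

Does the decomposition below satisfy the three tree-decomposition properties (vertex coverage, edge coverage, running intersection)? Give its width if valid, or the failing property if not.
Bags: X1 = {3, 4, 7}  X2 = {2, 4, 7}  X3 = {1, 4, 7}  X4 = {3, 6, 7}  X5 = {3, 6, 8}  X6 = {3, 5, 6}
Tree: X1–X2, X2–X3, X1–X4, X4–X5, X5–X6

Yes; width 2.

Checking the three conditions: (i) the bags cover all of {1, 2, 3, 4, 5, 6, 7, 8}; (ii) for each edge, some bag contains both endpoints; (iii) the bags containing any fixed vertex form a subtree. All hold, so the decomposition is valid with width 3 − 1 = 2.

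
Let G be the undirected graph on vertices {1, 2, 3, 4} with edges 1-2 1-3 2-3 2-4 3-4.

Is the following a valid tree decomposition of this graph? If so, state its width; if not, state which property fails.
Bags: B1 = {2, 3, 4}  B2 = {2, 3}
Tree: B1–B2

A tree decomposition must satisfy three properties: every vertex lies in some bag; for every edge, both endpoints lie together in some bag; and for every vertex, the bags containing it form a connected subtree. Here vertex 1 appears in no bag, so the decomposition is invalid.

No — vertex 1 appears in no bag.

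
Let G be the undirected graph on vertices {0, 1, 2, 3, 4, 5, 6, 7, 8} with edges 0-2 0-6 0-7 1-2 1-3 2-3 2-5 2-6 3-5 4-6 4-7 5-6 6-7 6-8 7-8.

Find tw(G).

A width-2 tree decomposition is:
Bags: B1 = {0, 2, 6}  B2 = {2, 5, 6}  B3 = {0, 6, 7}  B4 = {2, 3, 5}  B5 = {1, 2, 3}  B6 = {6, 7, 8}  B7 = {4, 6, 7}
Tree: B1–B2, B1–B3, B2–B4, B4–B5, B3–B6, B3–B7
The largest bag has 3 vertices, giving width 2; this decomposition certifies tw(G) ≤ 2. For the lower bound, the 3 vertices {1, 2, 3} are pairwise adjacent, and any tree decomposition puts a clique entirely inside one bag — forcing width ≥ 2. Hence tw(G) = 2 exactly.

2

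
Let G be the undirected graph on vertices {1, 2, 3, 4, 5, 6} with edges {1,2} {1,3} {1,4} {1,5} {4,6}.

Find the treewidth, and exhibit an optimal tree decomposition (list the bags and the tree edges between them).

Each bag holds 2 vertices, so the decomposition has width 1, which upper-bounds the treewidth. G has an edge, so its treewidth is at least 1. The upper and lower bounds meet at 1, so that is the treewidth.

Treewidth 1.
One such decomposition:
Bags: B1 = {1, 2}  B2 = {1, 5}  B3 = {1, 4}  B4 = {4, 6}  B5 = {1, 3}
Tree: B1–B2, B1–B3, B3–B4, B2–B5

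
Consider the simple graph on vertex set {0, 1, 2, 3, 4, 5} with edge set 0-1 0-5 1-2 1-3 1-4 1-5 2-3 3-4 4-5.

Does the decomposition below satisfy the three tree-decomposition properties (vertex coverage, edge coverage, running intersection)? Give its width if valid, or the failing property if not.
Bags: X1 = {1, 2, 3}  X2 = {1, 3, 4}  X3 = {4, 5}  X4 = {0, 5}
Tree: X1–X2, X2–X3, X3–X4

A tree decomposition must satisfy three properties: every vertex lies in some bag; for every edge, both endpoints lie together in some bag; and for every vertex, the bags containing it form a connected subtree. Here edge (1,5) lies in no bag, so the decomposition is invalid.

No — edge (1,5) lies in no bag.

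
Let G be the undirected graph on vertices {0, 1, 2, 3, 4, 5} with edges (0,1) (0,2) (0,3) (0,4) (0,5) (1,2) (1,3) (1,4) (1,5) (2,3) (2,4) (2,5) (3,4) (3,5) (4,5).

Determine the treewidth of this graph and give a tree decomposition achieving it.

A single bag containing all 6 vertices is trivially a valid decomposition of width 5. On the other hand G contains the 6-clique {0, 1, 2, 3, 4, 5}. A clique must lie in a single bag of any decomposition, so no decomposition can have width below 5. Therefore the treewidth is 5.

Treewidth 5.
One such decomposition:
Bags: B1 = {0, 1, 2, 3, 4, 5}
Tree: (single bag)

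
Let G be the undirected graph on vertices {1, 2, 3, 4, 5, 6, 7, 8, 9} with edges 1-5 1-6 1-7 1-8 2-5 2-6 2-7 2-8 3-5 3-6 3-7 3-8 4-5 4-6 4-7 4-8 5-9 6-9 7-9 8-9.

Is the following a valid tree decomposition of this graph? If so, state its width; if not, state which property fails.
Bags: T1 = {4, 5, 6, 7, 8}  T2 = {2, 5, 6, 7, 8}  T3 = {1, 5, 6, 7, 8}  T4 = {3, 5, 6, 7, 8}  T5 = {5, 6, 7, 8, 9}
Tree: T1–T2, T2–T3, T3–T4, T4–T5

Every vertex of G appears in some bag (union = {1, 2, 3, 4, 5, 6, 7, 8, 9}); every edge is covered by a bag; and for each vertex v the set of bags containing v is connected in the bag tree. The decomposition is therefore valid. The largest bag has 5 vertices, so the width is 4.

Yes; width 4.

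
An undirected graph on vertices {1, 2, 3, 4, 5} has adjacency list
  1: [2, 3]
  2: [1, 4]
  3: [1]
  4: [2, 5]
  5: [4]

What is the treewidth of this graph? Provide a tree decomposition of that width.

The largest bag has 2 vertices, giving width 1; this decomposition certifies tw(G) ≤ 1. G has an edge, so its treewidth is at least 1. Combining the bounds, tw(G) = 1.

Treewidth 1.
One optimal decomposition is:
Bags: B1 = {4, 5}  B2 = {2, 4}  B3 = {1, 2}  B4 = {1, 3}
Tree: B1–B2, B2–B3, B3–B4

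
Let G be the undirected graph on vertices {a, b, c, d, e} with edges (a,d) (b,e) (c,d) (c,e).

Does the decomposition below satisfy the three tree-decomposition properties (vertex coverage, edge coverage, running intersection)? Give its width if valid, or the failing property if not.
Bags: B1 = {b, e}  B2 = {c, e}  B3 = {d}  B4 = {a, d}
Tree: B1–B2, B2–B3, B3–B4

No — edge (c,d) lies in no bag.

A tree decomposition must satisfy three properties: every vertex lies in some bag; for every edge, both endpoints lie together in some bag; and for every vertex, the bags containing it form a connected subtree. Here edge (c,d) lies in no bag, so the decomposition is invalid.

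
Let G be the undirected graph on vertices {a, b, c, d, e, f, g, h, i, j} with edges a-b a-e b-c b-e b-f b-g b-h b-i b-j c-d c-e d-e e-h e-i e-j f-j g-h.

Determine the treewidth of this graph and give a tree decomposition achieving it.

Treewidth 2.
One optimal decomposition is:
Bags: B1 = {b, c, e}  B2 = {b, e, h}  B3 = {c, d, e}  B4 = {b, e, j}  B5 = {b, g, h}  B6 = {b, f, j}  B7 = {a, b, e}  B8 = {b, e, i}
Tree: B1–B2, B1–B3, B2–B4, B2–B5, B4–B6, B2–B7, B4–B8

Each bag holds 3 vertices, so the decomposition has width 2, which upper-bounds the treewidth. On the other hand G contains the 3-clique {c, d, e}. A clique must lie in a single bag of any decomposition, so no decomposition can have width below 2. The upper and lower bounds meet at 2, so that is the treewidth.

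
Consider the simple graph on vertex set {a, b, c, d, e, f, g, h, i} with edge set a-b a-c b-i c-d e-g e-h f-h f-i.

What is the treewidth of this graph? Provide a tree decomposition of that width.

Treewidth 1.
One such decomposition:
Bags: B1 = {e, g}  B2 = {e, h}  B3 = {f, h}  B4 = {f, i}  B5 = {b, i}  B6 = {a, b}  B7 = {a, c}  B8 = {c, d}
Tree: B1–B2, B2–B3, B3–B4, B4–B5, B5–B6, B6–B7, B7–B8

The largest bag has 2 vertices, giving width 1; this decomposition certifies tw(G) ≤ 1. Since G has at least one edge (e.g. g–e), it is not an edgeless graph, so tw(G) ≥ 1. The upper and lower bounds meet at 1, so that is the treewidth.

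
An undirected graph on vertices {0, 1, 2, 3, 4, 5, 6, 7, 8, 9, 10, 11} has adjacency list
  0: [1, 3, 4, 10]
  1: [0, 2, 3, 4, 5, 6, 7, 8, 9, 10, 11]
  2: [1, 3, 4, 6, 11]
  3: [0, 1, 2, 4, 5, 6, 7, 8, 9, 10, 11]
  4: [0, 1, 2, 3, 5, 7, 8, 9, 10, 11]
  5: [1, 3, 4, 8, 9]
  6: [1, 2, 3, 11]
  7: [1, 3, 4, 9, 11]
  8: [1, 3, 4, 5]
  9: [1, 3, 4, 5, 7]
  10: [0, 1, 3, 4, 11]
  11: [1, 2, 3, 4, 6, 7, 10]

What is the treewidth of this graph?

A width-4 tree decomposition is:
Bags: B1 = {1, 3, 4, 7, 11}  B2 = {1, 3, 4, 7, 9}  B3 = {1, 2, 3, 4, 11}  B4 = {1, 3, 4, 10, 11}  B5 = {1, 3, 4, 5, 9}  B6 = {1, 3, 4, 5, 8}  B7 = {0, 1, 3, 4, 10}  B8 = {1, 2, 3, 6, 11}
Tree: B1–B2, B1–B3, B3–B4, B2–B5, B5–B6, B4–B7, B3–B8
Each bag holds 5 vertices, so the decomposition has width 4, which upper-bounds the treewidth. Conversely, {0, 1, 3, 4, 10} is a clique of size 5, and the vertices of any clique must share a bag in every tree decomposition; so some bag has ≥ 5 vertices and tw(G) ≥ 4. Combining the bounds, tw(G) = 4.

4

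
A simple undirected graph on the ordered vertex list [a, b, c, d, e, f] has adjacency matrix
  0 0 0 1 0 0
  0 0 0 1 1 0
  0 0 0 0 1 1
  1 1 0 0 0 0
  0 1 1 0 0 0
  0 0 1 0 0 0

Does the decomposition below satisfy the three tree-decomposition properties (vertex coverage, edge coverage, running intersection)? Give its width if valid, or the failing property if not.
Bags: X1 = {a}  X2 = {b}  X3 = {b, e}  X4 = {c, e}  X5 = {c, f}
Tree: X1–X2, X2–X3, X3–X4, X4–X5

No — vertex d appears in no bag.

A tree decomposition must satisfy three properties: every vertex lies in some bag; for every edge, both endpoints lie together in some bag; and for every vertex, the bags containing it form a connected subtree. Here vertex d appears in no bag, so the decomposition is invalid.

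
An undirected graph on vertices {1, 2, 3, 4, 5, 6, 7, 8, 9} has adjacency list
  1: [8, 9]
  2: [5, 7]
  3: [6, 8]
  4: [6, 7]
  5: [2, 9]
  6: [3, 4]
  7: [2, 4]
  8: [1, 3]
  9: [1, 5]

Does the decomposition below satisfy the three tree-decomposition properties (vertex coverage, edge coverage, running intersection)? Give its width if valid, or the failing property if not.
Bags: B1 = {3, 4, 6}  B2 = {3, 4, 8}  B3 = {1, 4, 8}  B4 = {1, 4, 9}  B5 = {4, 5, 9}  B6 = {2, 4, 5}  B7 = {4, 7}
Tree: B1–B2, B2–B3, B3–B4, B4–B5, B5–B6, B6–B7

A tree decomposition must satisfy three properties: every vertex lies in some bag; for every edge, both endpoints lie together in some bag; and for every vertex, the bags containing it form a connected subtree. Here edge (2,7) lies in no bag, so the decomposition is invalid.

No — edge (2,7) lies in no bag.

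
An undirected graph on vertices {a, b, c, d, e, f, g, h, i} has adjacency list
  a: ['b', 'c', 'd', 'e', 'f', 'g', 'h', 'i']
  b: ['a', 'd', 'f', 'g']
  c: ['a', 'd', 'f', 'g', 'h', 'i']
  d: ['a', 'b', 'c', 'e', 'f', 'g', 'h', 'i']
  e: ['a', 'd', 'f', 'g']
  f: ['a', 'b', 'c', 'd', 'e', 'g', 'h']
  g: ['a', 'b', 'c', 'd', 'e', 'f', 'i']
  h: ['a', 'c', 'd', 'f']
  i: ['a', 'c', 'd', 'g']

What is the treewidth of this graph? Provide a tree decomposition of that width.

Treewidth 4.
Bags: B1 = {a, c, d, f, g}  B2 = {a, b, d, f, g}  B3 = {a, c, d, g, i}  B4 = {a, c, d, f, h}  B5 = {a, d, e, f, g}
Tree: B1–B2, B1–B3, B1–B4, B2–B5

Each bag holds 5 vertices, so the decomposition has width 4, which upper-bounds the treewidth. Conversely, {a, d, e, f, g} is a clique of size 5, and the vertices of any clique must share a bag in every tree decomposition; so some bag has ≥ 5 vertices and tw(G) ≥ 4. Hence tw(G) = 4 exactly.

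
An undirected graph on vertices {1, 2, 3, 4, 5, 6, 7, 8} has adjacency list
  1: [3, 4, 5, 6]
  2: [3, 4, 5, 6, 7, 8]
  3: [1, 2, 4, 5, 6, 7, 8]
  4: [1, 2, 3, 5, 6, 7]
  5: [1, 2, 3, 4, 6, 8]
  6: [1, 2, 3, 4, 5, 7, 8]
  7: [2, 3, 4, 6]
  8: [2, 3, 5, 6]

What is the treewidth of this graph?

A width-4 tree decomposition is:
Bags: B1 = {2, 3, 4, 6, 7}  B2 = {2, 3, 4, 5, 6}  B3 = {2, 3, 5, 6, 8}  B4 = {1, 3, 4, 5, 6}
Tree: B1–B2, B2–B3, B2–B4
Each bag holds 5 vertices, so the decomposition has width 4, which upper-bounds the treewidth. For the lower bound, the 5 vertices {1, 3, 4, 5, 6} are pairwise adjacent, and any tree decomposition puts a clique entirely inside one bag — forcing width ≥ 4. Combining the bounds, tw(G) = 4.

4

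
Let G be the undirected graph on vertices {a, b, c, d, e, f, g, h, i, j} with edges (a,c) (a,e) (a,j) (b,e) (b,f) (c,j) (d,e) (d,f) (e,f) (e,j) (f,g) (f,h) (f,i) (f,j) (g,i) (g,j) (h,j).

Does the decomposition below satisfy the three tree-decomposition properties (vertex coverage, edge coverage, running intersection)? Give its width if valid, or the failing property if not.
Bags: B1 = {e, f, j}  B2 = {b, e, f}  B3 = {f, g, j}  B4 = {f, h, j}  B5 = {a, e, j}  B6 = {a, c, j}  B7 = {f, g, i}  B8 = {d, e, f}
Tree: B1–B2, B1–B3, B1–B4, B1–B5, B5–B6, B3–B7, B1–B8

Vertex coverage: the bags together contain {a, b, c, d, e, f, g, h, i, j}, the full vertex set. Edge coverage: each edge of G has both endpoints in at least one bag. Running intersection: for every vertex, the bags containing it form a connected subtree. All three properties hold, so this is a valid tree decomposition of width max|bag| − 1 = 2, and hence tw(G) ≤ 2.

Yes; width 2.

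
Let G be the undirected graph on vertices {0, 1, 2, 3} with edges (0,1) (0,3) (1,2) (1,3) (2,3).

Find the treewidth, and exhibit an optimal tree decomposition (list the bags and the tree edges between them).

Every bag has size at most 3, so the width is 3 − 1 = 2 and tw(G) ≤ 2. Conversely, {0, 1, 3} is a clique of size 3, and the vertices of any clique must share a bag in every tree decomposition; so some bag has ≥ 3 vertices and tw(G) ≥ 2. Therefore the treewidth is 2.

Treewidth 2.
One such decomposition:
Bags: B1 = {0, 1, 3}  B2 = {1, 2, 3}
Tree: B1–B2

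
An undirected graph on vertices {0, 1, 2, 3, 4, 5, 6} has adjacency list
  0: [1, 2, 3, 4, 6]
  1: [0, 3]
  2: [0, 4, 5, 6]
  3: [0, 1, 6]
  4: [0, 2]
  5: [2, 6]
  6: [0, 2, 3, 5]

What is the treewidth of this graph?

A width-2 tree decomposition is:
Bags: B1 = {0, 3, 6}  B2 = {0, 2, 6}  B3 = {0, 1, 3}  B4 = {2, 5, 6}  B5 = {0, 2, 4}
Tree: B1–B2, B1–B3, B2–B4, B2–B5
Every bag has size at most 3, so the width is 3 − 1 = 2 and tw(G) ≤ 2. Conversely, {0, 1, 3} is a clique of size 3, and the vertices of any clique must share a bag in every tree decomposition; so some bag has ≥ 3 vertices and tw(G) ≥ 2. Combining the bounds, tw(G) = 2.

2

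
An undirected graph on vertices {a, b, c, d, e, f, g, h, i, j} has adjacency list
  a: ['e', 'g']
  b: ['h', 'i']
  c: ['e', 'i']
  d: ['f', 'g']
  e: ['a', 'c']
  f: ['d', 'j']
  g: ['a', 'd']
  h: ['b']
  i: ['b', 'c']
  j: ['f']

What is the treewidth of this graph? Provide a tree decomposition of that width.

Each bag holds 2 vertices, so the decomposition has width 1, which upper-bounds the treewidth. Since G has at least one edge (e.g. j–f), it is not an edgeless graph, so tw(G) ≥ 1. Combining the bounds, tw(G) = 1.

Treewidth 1.
Bags: B1 = {f, j}  B2 = {d, f}  B3 = {d, g}  B4 = {a, g}  B5 = {a, e}  B6 = {c, e}  B7 = {c, i}  B8 = {b, i}  B9 = {b, h}
Tree: B1–B2, B2–B3, B3–B4, B4–B5, B5–B6, B6–B7, B7–B8, B8–B9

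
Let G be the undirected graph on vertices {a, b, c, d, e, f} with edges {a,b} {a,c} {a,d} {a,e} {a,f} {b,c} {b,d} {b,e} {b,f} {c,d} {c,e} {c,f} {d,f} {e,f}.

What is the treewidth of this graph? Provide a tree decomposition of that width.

Treewidth 4.
Bags: B1 = {a, b, c, e, f}  B2 = {a, b, c, d, f}
Tree: B1–B2

Each bag holds 5 vertices, so the decomposition has width 4, which upper-bounds the treewidth. On the other hand G contains the 5-clique {a, b, c, d, f}. A clique must lie in a single bag of any decomposition, so no decomposition can have width below 4. Combining the bounds, tw(G) = 4.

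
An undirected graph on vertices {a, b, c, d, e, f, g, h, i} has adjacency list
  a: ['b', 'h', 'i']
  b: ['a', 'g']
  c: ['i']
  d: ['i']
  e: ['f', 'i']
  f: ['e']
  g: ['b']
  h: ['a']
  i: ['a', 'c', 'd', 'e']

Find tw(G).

1

A width-1 tree decomposition is:
Bags: B1 = {a, h}  B2 = {a, i}  B3 = {c, i}  B4 = {e, i}  B5 = {e, f}  B6 = {a, b}  B7 = {b, g}  B8 = {d, i}
Tree: B1–B2, B2–B3, B3–B4, B4–B5, B1–B6, B6–B7, B4–B8
Each bag holds 2 vertices, so the decomposition has width 1, which upper-bounds the treewidth. G has an edge, so its treewidth is at least 1. Combining the bounds, tw(G) = 1.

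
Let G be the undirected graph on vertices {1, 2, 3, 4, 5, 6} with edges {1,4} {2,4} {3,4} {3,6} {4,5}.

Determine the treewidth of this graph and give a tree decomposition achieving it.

Each bag holds 2 vertices, so the decomposition has width 1, which upper-bounds the treewidth. Any graph with an edge has treewidth ≥ 1, and G has the edge 4–5. Therefore the treewidth is 1.

Treewidth 1.
One such decomposition:
Bags: B1 = {4, 5}  B2 = {3, 4}  B3 = {3, 6}  B4 = {1, 4}  B5 = {2, 4}
Tree: B1–B2, B2–B3, B1–B4, B4–B5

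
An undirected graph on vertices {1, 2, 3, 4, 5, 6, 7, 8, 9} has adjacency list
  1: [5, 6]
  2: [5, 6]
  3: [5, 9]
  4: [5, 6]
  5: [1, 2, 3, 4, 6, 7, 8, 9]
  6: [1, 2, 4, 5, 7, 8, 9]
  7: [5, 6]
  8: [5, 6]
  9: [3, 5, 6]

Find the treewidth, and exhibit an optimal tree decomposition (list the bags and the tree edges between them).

Treewidth 2.
One such decomposition:
Bags: B1 = {5, 6, 8}  B2 = {4, 5, 6}  B3 = {5, 6, 9}  B4 = {1, 5, 6}  B5 = {3, 5, 9}  B6 = {5, 6, 7}  B7 = {2, 5, 6}
Tree: B1–B2, B2–B3, B1–B4, B3–B5, B1–B6, B1–B7

The largest bag has 3 vertices, giving width 2; this decomposition certifies tw(G) ≤ 2. For the lower bound, the 3 vertices {3, 5, 9} are pairwise adjacent, and any tree decomposition puts a clique entirely inside one bag — forcing width ≥ 2. Hence tw(G) = 2 exactly.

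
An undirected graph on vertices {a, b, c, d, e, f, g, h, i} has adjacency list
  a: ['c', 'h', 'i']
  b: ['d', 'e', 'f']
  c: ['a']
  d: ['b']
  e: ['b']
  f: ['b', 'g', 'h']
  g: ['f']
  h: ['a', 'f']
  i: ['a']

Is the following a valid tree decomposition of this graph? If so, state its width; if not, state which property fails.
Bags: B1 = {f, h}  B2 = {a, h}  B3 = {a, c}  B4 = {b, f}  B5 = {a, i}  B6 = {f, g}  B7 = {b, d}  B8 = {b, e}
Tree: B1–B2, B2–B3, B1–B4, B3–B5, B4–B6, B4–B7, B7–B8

Every vertex of G appears in some bag (union = {a, b, c, d, e, f, g, h, i}); every edge is covered by a bag; and for each vertex v the set of bags containing v is connected in the bag tree. The decomposition is therefore valid. The largest bag has 2 vertices, so the width is 1.

Yes; width 1.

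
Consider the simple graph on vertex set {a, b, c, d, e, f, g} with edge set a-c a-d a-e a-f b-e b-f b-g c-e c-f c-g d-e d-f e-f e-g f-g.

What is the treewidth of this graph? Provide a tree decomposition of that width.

The largest bag has 4 vertices, giving width 3; this decomposition certifies tw(G) ≤ 3. For the lower bound, the 4 vertices {a, d, e, f} are pairwise adjacent, and any tree decomposition puts a clique entirely inside one bag — forcing width ≥ 3. Combining the bounds, tw(G) = 3.

Treewidth 3.
Bags: B1 = {a, c, e, f}  B2 = {a, d, e, f}  B3 = {c, e, f, g}  B4 = {b, e, f, g}
Tree: B1–B2, B1–B3, B3–B4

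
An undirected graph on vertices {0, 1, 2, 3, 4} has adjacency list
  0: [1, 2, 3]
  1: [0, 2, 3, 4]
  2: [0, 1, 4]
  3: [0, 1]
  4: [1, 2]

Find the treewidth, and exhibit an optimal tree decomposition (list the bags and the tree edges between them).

Treewidth 2.
Bags: B1 = {1, 2, 4}  B2 = {0, 1, 2}  B3 = {0, 1, 3}
Tree: B1–B2, B2–B3

Each bag holds 3 vertices, so the decomposition has width 2, which upper-bounds the treewidth. On the other hand G contains the 3-clique {0, 1, 2}. A clique must lie in a single bag of any decomposition, so no decomposition can have width below 2. The upper and lower bounds meet at 2, so that is the treewidth.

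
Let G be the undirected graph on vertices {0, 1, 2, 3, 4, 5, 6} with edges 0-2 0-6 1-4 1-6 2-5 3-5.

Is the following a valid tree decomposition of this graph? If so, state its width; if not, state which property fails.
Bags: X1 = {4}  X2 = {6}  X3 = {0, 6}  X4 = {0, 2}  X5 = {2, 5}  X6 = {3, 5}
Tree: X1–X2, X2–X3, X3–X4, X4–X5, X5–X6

No — vertex 1 appears in no bag.

A tree decomposition must satisfy three properties: every vertex lies in some bag; for every edge, both endpoints lie together in some bag; and for every vertex, the bags containing it form a connected subtree. Here vertex 1 appears in no bag, so the decomposition is invalid.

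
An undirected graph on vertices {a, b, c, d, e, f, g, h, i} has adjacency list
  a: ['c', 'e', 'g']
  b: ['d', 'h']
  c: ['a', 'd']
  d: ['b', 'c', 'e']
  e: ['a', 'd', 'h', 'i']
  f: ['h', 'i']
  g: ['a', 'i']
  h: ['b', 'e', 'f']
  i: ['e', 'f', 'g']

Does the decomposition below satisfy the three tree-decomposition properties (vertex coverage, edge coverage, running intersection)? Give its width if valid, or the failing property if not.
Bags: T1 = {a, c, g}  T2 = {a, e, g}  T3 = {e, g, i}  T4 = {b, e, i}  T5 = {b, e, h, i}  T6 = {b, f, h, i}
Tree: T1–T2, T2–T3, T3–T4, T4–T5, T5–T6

A tree decomposition must satisfy three properties: every vertex lies in some bag; for every edge, both endpoints lie together in some bag; and for every vertex, the bags containing it form a connected subtree. Here vertex d appears in no bag, so the decomposition is invalid.

No — vertex d appears in no bag.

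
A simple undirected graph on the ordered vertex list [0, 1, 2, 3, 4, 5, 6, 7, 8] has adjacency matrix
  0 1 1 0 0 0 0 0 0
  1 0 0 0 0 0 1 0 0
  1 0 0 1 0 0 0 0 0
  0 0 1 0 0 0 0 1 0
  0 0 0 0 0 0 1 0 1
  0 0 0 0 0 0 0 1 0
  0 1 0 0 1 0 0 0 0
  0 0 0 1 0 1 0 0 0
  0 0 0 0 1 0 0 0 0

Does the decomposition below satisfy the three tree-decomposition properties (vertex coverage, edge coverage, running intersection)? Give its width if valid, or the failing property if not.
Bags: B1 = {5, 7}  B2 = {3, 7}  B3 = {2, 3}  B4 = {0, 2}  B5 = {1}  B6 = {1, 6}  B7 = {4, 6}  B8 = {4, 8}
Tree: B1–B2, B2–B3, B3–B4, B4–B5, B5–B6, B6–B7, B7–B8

A tree decomposition must satisfy three properties: every vertex lies in some bag; for every edge, both endpoints lie together in some bag; and for every vertex, the bags containing it form a connected subtree. Here edge (0,1) lies in no bag, so the decomposition is invalid.

No — edge (0,1) lies in no bag.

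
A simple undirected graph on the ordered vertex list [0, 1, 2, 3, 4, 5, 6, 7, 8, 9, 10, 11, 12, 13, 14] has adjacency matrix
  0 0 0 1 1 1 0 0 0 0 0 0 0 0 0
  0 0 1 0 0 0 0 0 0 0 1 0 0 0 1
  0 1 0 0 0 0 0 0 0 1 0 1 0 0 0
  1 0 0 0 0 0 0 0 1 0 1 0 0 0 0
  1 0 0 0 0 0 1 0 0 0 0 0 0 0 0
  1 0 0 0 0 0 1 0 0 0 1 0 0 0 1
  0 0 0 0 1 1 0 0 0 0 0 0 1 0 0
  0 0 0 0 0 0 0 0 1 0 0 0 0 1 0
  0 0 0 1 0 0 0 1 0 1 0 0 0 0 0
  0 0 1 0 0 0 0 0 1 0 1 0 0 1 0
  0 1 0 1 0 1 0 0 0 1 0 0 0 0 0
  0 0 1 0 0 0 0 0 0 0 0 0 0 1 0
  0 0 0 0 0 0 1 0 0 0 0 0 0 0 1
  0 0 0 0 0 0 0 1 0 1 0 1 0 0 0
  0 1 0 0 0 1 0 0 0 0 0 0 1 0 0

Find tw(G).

3

A width-3 tree decomposition is:
Bags: B1 = {4, 6, 12, 14}  B2 = {4, 5, 6, 14}  B3 = {0, 4, 5, 14}  B4 = {0, 1, 5, 14}  B5 = {0, 1, 5, 10}  B6 = {0, 1, 3, 10}  B7 = {1, 2, 3, 10}  B8 = {2, 3, 9, 10}  B9 = {2, 3, 8, 9}  B10 = {2, 8, 9, 11}  B11 = {8, 9, 11, 13}  B12 = {7, 8, 11, 13}
Tree: B1–B2, B2–B3, B3–B4, B4–B5, B5–B6, B6–B7, B7–B8, B8–B9, B9–B10, B10–B11, B11–B12
Each bag holds 4 vertices, so the decomposition has width 3, which upper-bounds the treewidth. For the lower bound: the 4 vertex sets {4,6,12}, {14}, {5}, {0,1,3,10} are disjoint, each induces a connected subgraph, and every pair is joined by at least one edge of G. Contracting each set to a single vertex therefore yields K_{4} as a minor, and since treewidth is minor-monotone, tw(G) ≥ tw(K_{4}) = 3. The upper and lower bounds meet at 3, so that is the treewidth.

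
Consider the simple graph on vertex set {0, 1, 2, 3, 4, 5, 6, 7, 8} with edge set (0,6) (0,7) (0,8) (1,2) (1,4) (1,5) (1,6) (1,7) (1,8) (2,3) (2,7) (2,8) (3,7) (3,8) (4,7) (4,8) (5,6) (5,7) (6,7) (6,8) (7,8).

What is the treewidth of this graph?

3

A width-3 tree decomposition is:
Bags: B1 = {1, 2, 7, 8}  B2 = {1, 6, 7, 8}  B3 = {0, 6, 7, 8}  B4 = {1, 5, 6, 7}  B5 = {2, 3, 7, 8}  B6 = {1, 4, 7, 8}
Tree: B1–B2, B2–B3, B2–B4, B1–B5, B1–B6
Every bag has size at most 4, so the width is 4 − 1 = 3 and tw(G) ≤ 3. On the other hand G contains the 4-clique {0, 6, 7, 8}. A clique must lie in a single bag of any decomposition, so no decomposition can have width below 3. The upper and lower bounds meet at 3, so that is the treewidth.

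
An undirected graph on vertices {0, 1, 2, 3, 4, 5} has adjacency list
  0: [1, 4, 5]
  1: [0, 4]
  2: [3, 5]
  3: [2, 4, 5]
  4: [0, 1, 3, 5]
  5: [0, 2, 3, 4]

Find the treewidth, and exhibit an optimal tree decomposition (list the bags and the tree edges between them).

Treewidth 2.
One such decomposition:
Bags: B1 = {3, 4, 5}  B2 = {2, 3, 5}  B3 = {0, 4, 5}  B4 = {0, 1, 4}
Tree: B1–B2, B1–B3, B3–B4

The largest bag has 3 vertices, giving width 2; this decomposition certifies tw(G) ≤ 2. For the lower bound, the 3 vertices {2, 3, 5} are pairwise adjacent, and any tree decomposition puts a clique entirely inside one bag — forcing width ≥ 2. Hence tw(G) = 2 exactly.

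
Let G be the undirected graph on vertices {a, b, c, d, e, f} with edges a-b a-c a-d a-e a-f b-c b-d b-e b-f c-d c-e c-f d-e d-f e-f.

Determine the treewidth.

A width-5 tree decomposition is:
Bags: B1 = {a, b, c, d, e, f}
Tree: (single bag)
A single bag containing all 6 vertices is trivially a valid decomposition of width 5. For the lower bound, the 6 vertices {a, b, c, d, e, f} are pairwise adjacent, and any tree decomposition puts a clique entirely inside one bag — forcing width ≥ 5. Therefore the treewidth is 5.

5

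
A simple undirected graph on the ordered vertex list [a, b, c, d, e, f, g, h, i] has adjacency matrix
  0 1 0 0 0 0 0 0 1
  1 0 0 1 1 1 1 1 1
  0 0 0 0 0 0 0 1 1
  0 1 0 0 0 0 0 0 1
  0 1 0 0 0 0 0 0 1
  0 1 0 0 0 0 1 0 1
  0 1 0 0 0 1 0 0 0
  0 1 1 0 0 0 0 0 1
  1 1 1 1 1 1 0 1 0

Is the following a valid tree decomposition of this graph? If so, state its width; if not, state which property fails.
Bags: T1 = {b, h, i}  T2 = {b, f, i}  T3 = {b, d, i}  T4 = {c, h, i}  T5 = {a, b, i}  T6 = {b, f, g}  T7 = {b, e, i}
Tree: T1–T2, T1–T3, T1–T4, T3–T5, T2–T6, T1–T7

Vertex coverage: the bags together contain {a, b, c, d, e, f, g, h, i}, the full vertex set. Edge coverage: each edge of G has both endpoints in at least one bag. Running intersection: for every vertex, the bags containing it form a connected subtree. All three properties hold, so this is a valid tree decomposition of width max|bag| − 1 = 2, and hence tw(G) ≤ 2.

Yes; width 2.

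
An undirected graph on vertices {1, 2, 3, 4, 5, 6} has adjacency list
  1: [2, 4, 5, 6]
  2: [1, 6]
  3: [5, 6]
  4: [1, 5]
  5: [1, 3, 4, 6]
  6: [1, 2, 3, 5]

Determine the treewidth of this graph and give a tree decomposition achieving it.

Every bag has size at most 3, so the width is 3 − 1 = 2 and tw(G) ≤ 2. For the lower bound, the 3 vertices {1, 2, 6} are pairwise adjacent, and any tree decomposition puts a clique entirely inside one bag — forcing width ≥ 2. The upper and lower bounds meet at 2, so that is the treewidth.

Treewidth 2.
One such decomposition:
Bags: B1 = {1, 5, 6}  B2 = {1, 4, 5}  B3 = {1, 2, 6}  B4 = {3, 5, 6}
Tree: B1–B2, B1–B3, B1–B4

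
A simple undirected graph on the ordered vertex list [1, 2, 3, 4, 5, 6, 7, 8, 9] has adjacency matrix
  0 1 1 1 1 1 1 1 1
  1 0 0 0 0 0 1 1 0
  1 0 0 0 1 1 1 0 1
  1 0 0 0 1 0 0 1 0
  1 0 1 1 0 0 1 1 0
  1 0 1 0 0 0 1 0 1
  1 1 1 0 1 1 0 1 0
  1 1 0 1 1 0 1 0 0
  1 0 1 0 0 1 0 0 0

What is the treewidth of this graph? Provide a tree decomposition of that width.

Treewidth 3.
Bags: B1 = {1, 5, 7, 8}  B2 = {1, 3, 5, 7}  B3 = {1, 3, 6, 7}  B4 = {1, 3, 6, 9}  B5 = {1, 2, 7, 8}  B6 = {1, 4, 5, 8}
Tree: B1–B2, B2–B3, B3–B4, B1–B5, B1–B6

The largest bag has 4 vertices, giving width 3; this decomposition certifies tw(G) ≤ 3. On the other hand G contains the 4-clique {1, 3, 6, 9}. A clique must lie in a single bag of any decomposition, so no decomposition can have width below 3. The upper and lower bounds meet at 3, so that is the treewidth.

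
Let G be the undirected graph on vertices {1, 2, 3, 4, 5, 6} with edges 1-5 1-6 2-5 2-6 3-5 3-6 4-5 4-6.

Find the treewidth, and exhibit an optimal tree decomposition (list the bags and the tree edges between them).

The largest bag has 3 vertices, giving width 2; this decomposition certifies tw(G) ≤ 2. The edges 5–1–6–2–5 form a cycle, so G is not a tree and its treewidth is at least 2. Combining the bounds, tw(G) = 2.

Treewidth 2.
One optimal decomposition is:
Bags: B1 = {1, 5, 6}  B2 = {2, 5, 6}  B3 = {4, 5, 6}  B4 = {3, 5, 6}
Tree: B1–B2, B2–B3, B3–B4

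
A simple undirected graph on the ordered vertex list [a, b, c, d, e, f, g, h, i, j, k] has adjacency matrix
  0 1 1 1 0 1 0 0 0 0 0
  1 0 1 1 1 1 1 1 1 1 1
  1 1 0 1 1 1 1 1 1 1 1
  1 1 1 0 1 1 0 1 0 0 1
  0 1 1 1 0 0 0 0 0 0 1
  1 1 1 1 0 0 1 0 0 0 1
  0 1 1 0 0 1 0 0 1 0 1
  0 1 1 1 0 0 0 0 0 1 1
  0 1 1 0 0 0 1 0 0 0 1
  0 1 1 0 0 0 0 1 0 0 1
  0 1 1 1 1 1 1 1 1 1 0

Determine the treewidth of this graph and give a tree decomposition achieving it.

The largest bag has 5 vertices, giving width 4; this decomposition certifies tw(G) ≤ 4. On the other hand G contains the 5-clique {a, b, c, d, f}. A clique must lie in a single bag of any decomposition, so no decomposition can have width below 4. Combining the bounds, tw(G) = 4.

Treewidth 4.
Bags: B1 = {b, c, d, e, k}  B2 = {b, c, d, f, k}  B3 = {b, c, d, h, k}  B4 = {b, c, h, j, k}  B5 = {a, b, c, d, f}  B6 = {b, c, f, g, k}  B7 = {b, c, g, i, k}
Tree: B1–B2, B1–B3, B3–B4, B2–B5, B2–B6, B6–B7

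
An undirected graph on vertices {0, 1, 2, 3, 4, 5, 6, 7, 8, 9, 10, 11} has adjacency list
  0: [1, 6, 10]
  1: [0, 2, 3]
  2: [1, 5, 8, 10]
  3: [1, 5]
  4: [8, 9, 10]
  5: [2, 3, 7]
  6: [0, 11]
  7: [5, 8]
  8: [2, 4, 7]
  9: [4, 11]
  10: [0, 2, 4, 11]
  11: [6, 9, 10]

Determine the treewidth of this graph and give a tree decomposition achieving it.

Treewidth 3.
Bags: B1 = {4, 6, 9, 11}  B2 = {4, 6, 10, 11}  B3 = {0, 4, 6, 10}  B4 = {0, 4, 8, 10}  B5 = {0, 2, 8, 10}  B6 = {0, 1, 2, 8}  B7 = {1, 2, 7, 8}  B8 = {1, 2, 5, 7}  B9 = {1, 3, 5, 7}
Tree: B1–B2, B2–B3, B3–B4, B4–B5, B5–B6, B6–B7, B7–B8, B8–B9

Every bag has size at most 4, so the width is 4 − 1 = 3 and tw(G) ≤ 3. For the lower bound: the 4 vertex sets {6,9,11}, {4}, {10}, {0,1,2,8} are disjoint, each induces a connected subgraph, and every pair is joined by at least one edge of G. Contracting each set to a single vertex therefore yields K_{4} as a minor, and since treewidth is minor-monotone, tw(G) ≥ tw(K_{4}) = 3. The upper and lower bounds meet at 3, so that is the treewidth.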